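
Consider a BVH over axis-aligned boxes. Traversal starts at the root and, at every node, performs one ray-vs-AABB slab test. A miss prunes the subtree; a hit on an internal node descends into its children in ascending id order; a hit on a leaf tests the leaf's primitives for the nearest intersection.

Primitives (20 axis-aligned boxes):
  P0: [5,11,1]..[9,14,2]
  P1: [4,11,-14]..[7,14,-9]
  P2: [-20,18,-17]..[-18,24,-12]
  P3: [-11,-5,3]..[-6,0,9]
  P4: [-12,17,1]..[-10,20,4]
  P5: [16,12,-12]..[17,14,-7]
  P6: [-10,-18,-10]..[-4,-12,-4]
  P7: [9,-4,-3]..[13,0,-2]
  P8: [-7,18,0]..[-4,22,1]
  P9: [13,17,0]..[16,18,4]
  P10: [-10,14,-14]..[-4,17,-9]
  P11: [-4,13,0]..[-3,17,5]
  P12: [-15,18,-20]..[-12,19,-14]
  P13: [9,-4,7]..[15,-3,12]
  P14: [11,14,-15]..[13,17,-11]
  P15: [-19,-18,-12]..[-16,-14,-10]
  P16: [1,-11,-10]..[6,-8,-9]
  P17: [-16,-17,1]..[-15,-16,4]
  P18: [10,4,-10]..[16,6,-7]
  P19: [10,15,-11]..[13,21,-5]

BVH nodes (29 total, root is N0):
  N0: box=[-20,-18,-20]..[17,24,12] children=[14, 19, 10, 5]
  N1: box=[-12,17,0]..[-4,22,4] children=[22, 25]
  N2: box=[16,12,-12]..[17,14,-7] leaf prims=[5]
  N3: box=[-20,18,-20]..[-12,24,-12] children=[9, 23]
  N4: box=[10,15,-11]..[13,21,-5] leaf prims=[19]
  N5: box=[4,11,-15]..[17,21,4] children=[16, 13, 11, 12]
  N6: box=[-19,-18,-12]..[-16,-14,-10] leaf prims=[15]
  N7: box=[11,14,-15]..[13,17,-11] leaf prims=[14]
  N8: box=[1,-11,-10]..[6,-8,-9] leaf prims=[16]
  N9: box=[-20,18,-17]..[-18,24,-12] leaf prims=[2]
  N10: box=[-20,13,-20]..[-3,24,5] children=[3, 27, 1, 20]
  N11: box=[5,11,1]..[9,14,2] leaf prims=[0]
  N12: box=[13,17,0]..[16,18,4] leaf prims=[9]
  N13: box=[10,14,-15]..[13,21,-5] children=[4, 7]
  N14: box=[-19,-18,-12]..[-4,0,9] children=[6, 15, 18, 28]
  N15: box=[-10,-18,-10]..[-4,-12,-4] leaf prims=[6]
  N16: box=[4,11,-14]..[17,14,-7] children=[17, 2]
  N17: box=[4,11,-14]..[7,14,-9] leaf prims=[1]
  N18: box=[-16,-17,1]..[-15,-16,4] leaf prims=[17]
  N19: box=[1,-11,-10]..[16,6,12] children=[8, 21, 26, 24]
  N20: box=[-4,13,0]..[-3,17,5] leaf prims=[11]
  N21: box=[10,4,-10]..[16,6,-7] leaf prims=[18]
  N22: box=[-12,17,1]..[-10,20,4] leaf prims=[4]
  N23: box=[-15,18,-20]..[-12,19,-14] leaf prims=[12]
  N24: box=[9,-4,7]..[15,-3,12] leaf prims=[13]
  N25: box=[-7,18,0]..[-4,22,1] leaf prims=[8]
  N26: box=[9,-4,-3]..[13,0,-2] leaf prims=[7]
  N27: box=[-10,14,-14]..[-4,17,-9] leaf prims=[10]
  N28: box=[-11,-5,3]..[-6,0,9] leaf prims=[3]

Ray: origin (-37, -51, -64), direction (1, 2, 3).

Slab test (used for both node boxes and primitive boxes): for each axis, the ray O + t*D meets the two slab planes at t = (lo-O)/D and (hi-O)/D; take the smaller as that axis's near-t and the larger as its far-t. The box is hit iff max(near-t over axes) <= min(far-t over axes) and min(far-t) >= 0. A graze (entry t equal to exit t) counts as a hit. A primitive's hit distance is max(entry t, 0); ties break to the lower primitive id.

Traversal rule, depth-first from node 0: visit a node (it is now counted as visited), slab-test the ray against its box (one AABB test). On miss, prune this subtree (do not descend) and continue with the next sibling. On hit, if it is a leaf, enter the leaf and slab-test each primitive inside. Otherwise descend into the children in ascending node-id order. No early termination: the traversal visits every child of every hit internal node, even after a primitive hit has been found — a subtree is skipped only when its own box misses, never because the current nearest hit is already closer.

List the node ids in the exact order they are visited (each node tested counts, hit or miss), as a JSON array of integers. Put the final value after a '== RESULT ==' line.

Trace the traversal:
N0 x:[17,54] y:[33/2,75/2] z:[44/3,76/3] -> hit [17,76/3], descend [5, 10, 14, 19]
  N5 x:[41,54] y:[31,36] z:[49/3,68/3] -> miss, prune
  N10 x:[17,34] y:[32,75/2] z:[44/3,23] -> miss, prune
  N14 x:[18,33] y:[33/2,51/2] z:[52/3,73/3] -> hit [18,73/3], descend [6, 15, 18, 28]
    N6 x:[18,21] y:[33/2,37/2] z:[52/3,18] -> hit [18,18] leaf, test {P15@t=18}
    N15 x:[27,33] y:[33/2,39/2] z:[18,20] -> miss, prune
    N18 x:[21,22] y:[17,35/2] z:[65/3,68/3] -> miss, prune
    N28 x:[26,31] y:[23,51/2] z:[67/3,73/3] -> miss, prune
  N19 x:[38,53] y:[20,57/2] z:[18,76/3] -> miss, prune

9 AABB tests over nodes [0, 5, 10, 14, 6, 15, 18, 28, 19]; 1 leaf entered; closest P15.

== RESULT ==
[0, 5, 10, 14, 6, 15, 18, 28, 19]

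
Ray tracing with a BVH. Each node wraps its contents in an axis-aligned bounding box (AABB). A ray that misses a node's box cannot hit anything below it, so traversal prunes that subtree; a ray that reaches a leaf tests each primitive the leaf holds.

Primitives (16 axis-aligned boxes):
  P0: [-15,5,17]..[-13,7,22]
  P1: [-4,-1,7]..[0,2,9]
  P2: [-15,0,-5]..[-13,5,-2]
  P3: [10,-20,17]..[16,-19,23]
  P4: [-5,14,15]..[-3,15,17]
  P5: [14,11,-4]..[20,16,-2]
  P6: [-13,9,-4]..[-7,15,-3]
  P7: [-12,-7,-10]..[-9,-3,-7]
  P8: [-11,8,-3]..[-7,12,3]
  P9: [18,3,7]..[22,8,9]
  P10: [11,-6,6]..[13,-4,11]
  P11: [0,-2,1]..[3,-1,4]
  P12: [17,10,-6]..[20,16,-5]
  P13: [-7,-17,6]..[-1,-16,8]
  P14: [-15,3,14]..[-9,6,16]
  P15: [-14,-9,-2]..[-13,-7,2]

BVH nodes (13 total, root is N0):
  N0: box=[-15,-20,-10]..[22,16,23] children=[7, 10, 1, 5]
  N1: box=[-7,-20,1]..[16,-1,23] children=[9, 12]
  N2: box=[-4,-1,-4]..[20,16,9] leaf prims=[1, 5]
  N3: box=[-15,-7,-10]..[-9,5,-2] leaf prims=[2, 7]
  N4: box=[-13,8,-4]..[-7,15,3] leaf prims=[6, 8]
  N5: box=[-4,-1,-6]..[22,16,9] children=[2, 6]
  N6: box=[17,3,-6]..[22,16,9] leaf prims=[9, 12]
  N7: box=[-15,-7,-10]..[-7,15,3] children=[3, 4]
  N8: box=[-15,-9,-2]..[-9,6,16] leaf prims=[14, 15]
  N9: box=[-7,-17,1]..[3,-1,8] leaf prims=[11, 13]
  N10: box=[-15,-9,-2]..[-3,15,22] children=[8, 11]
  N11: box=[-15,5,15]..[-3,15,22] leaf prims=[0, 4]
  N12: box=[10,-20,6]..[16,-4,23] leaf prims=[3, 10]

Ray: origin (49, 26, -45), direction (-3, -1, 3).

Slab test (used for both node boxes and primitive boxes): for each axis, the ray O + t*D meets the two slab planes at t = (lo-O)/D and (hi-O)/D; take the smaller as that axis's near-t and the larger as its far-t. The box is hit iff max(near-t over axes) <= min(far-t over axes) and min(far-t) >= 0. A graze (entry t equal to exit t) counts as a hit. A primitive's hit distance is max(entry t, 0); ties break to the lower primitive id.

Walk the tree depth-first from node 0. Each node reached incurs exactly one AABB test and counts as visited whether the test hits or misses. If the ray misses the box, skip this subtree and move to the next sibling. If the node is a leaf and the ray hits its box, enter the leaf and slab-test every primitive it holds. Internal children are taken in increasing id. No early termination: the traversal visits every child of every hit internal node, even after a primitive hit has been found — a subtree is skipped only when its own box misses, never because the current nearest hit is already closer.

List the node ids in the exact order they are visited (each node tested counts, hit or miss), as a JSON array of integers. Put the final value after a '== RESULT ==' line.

Trace the traversal:
N0 x:[9,64/3] y:[10,46] z:[35/3,68/3] -> hit [35/3,64/3], descend [1, 5, 7, 10]
  N1 x:[11,56/3] y:[27,46] z:[46/3,68/3] -> miss, prune
  N5 x:[9,53/3] y:[10,27] z:[13,18] -> hit [13,53/3], descend [2, 6]
    N2 x:[29/3,53/3] y:[10,27] z:[41/3,18] -> hit [41/3,53/3] leaf, test {P1(miss), P5(miss)}
    N6 x:[9,32/3] y:[10,23] z:[13,18] -> miss, prune
  N7 x:[56/3,64/3] y:[11,33] z:[35/3,16] -> miss, prune
  N10 x:[52/3,64/3] y:[11,35] z:[43/3,67/3] -> hit [52/3,64/3], descend [8, 11]
    N8 x:[58/3,64/3] y:[20,35] z:[43/3,61/3] -> hit [20,61/3] leaf, test {P14@t=20, P15(miss)}
    N11 x:[52/3,64/3] y:[11,21] z:[20,67/3] -> hit [20,21] leaf, test {P0@t=62/3, P4(miss)}

9 AABB tests over nodes [0, 1, 5, 2, 6, 7, 10, 8, 11]; 3 leaves entered; closest P14.

== RESULT ==
[0, 1, 5, 2, 6, 7, 10, 8, 11]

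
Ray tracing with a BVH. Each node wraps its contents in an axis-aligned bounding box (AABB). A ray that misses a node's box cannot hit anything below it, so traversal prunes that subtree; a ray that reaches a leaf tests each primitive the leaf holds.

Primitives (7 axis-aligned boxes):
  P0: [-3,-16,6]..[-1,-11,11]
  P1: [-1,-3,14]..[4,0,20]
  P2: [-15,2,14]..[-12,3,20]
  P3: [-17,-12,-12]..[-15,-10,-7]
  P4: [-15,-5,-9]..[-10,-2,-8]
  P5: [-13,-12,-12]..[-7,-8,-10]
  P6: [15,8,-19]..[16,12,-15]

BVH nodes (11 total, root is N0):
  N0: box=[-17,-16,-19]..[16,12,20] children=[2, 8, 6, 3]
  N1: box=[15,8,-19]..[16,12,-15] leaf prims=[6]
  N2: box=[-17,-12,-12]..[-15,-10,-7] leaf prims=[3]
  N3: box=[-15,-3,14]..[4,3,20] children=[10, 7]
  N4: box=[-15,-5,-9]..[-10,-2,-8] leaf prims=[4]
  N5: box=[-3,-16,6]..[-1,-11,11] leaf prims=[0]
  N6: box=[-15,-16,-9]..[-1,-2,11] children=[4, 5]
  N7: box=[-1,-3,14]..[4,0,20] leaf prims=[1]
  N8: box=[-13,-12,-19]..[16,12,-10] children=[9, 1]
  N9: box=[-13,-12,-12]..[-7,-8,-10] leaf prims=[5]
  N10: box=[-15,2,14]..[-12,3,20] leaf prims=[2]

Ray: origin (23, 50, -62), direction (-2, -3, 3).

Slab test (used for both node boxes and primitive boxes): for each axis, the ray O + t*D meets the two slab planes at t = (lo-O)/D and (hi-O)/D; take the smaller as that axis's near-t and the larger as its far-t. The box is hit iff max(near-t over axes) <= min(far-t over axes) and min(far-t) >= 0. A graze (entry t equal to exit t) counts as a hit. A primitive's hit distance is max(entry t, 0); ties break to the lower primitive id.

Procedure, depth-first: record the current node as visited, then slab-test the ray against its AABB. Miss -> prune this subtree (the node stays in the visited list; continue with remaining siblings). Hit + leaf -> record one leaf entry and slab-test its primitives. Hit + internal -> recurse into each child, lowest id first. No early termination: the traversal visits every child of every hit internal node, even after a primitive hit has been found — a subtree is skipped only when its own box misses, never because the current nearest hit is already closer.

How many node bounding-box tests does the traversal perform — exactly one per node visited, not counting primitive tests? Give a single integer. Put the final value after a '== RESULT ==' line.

Walk:
N0 x:[7/2,20] y:[38/3,22] z:[43/3,82/3] -> hit [43/3,20], descend [2, 3, 6, 8]
  N2 x:[19,20] y:[20,62/3] z:[50/3,55/3] -> miss, prune
  N3 x:[19/2,19] y:[47/3,53/3] z:[76/3,82/3] -> miss, prune
  N6 x:[12,19] y:[52/3,22] z:[53/3,73/3] -> hit [53/3,19], descend [4, 5]
    N4 x:[33/2,19] y:[52/3,55/3] z:[53/3,18] -> hit [53/3,18] leaf, test {P4@t=53/3}
    N5 x:[12,13] y:[61/3,22] z:[68/3,73/3] -> miss, prune
  N8 x:[7/2,18] y:[38/3,62/3] z:[43/3,52/3] -> hit [43/3,52/3], descend [1, 9]
    N1 x:[7/2,4] y:[38/3,14] z:[43/3,47/3] -> miss, prune
    N9 x:[15,18] y:[58/3,62/3] z:[50/3,52/3] -> miss, prune

9 AABB tests over nodes [0, 2, 3, 6, 4, 5, 8, 1, 9]; 1 leaf entered; closest P4.

== RESULT ==
9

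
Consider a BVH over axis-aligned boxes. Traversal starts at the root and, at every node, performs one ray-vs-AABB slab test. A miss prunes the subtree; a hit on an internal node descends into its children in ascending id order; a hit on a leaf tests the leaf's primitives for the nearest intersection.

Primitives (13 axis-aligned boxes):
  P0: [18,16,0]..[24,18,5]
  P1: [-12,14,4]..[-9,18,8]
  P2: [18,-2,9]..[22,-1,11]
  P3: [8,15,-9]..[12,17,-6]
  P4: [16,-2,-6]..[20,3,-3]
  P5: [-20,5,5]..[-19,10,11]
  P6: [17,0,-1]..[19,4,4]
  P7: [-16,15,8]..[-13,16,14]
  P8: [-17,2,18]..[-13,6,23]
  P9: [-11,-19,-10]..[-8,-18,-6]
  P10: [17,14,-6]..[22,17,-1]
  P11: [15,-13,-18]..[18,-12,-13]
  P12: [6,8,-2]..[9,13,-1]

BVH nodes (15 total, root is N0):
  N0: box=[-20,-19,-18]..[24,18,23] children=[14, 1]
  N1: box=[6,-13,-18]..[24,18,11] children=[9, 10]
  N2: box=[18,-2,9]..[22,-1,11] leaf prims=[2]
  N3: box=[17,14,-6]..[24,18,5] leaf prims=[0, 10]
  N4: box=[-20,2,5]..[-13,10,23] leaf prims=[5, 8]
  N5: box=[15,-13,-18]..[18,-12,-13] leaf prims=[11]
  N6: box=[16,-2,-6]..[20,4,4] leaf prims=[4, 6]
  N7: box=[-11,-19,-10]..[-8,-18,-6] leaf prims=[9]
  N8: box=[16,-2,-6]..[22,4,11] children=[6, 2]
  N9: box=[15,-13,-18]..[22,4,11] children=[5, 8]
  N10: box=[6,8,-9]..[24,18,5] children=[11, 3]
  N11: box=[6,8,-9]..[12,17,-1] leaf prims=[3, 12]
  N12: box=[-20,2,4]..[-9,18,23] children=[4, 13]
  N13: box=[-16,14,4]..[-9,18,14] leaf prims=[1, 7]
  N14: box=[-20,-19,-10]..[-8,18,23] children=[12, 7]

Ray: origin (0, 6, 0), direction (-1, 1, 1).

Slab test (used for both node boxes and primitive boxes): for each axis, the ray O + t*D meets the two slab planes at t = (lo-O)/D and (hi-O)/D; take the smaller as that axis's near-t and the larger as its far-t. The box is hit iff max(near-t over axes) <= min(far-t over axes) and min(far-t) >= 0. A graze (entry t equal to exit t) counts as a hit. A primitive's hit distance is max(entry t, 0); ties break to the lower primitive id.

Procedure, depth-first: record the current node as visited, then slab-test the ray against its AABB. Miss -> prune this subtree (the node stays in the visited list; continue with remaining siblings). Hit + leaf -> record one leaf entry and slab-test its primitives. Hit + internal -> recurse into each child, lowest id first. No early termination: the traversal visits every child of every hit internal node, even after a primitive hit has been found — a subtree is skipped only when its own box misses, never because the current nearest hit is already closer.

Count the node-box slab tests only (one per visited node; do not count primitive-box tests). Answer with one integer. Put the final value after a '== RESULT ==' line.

Trace the traversal:
N0 x:[-24,20] y:[-25,12] z:[-18,23] -> hit [-18,12], descend [1, 14]
  N1 x:[-24,-6] y:[-19,12] z:[-18,11] -> miss, prune
  N14 x:[8,20] y:[-25,12] z:[-10,23] -> hit [8,12], descend [7, 12]
    N7 x:[8,11] y:[-25,-24] z:[-10,-6] -> miss, prune
    N12 x:[9,20] y:[-4,12] z:[4,23] -> hit [9,12], descend [4, 13]
      N4 x:[13,20] y:[-4,4] z:[5,23] -> miss, prune
      N13 x:[9,16] y:[8,12] z:[4,14] -> hit [9,12] leaf, test {P1(miss), P7(miss)}

7 AABB tests over nodes [0, 1, 14, 7, 12, 4, 13]; 1 leaf entered; closest miss.

== RESULT ==
7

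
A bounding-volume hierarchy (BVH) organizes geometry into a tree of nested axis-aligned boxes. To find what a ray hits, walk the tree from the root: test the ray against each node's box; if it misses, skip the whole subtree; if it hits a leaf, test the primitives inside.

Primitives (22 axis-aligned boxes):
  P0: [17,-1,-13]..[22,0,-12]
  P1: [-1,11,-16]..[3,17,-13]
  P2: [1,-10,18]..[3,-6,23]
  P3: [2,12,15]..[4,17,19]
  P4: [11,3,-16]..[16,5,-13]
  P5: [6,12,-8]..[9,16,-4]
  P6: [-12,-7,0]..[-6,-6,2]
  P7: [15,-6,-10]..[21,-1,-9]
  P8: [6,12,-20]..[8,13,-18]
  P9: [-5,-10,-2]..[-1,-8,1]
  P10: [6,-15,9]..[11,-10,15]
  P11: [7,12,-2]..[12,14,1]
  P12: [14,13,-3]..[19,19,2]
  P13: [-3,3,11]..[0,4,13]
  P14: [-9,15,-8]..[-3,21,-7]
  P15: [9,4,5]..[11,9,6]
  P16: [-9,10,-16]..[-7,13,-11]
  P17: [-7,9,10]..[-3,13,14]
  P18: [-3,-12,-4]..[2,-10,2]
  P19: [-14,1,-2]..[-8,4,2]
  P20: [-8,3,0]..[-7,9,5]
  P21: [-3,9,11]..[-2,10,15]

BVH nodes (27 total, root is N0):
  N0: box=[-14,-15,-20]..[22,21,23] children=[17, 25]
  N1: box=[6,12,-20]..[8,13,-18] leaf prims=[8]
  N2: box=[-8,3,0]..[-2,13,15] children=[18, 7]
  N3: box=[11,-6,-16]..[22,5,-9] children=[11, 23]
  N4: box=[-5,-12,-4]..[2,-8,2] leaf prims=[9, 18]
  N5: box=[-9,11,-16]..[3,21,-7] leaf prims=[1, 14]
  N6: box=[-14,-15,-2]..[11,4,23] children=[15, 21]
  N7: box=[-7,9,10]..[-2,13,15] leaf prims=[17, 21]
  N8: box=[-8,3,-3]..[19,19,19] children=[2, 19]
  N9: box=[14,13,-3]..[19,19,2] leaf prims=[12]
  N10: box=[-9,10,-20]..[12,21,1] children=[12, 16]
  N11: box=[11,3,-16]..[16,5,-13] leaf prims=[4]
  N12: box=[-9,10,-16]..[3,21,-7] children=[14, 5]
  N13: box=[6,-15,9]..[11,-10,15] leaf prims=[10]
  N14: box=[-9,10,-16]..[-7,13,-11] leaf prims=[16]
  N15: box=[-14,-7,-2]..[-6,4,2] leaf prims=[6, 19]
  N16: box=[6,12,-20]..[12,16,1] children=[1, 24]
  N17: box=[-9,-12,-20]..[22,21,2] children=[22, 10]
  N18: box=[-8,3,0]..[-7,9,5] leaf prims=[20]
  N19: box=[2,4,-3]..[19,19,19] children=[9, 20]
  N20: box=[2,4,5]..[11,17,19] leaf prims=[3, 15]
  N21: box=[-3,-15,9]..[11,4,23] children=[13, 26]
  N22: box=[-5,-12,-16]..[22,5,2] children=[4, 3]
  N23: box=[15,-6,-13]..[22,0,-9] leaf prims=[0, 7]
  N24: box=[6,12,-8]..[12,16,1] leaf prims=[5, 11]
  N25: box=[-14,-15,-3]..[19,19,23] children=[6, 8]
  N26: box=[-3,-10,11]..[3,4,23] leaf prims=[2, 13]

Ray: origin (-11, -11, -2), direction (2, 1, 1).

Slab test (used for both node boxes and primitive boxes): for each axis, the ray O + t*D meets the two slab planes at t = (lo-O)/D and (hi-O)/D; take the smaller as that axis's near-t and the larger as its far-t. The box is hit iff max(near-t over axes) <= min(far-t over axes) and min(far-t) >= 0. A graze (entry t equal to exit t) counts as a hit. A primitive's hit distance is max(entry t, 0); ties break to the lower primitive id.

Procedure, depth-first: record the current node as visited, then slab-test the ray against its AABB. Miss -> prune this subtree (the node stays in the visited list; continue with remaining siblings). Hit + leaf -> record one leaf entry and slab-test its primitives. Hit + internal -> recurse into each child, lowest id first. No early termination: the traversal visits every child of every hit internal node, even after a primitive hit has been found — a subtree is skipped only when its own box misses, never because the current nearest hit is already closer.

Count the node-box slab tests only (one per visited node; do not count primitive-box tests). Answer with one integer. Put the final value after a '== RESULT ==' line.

Walk:
N0 x:[-3/2,33/2] y:[-4,32] z:[-18,25] -> hit [-3/2,33/2], descend [17, 25]
  N17 x:[1,33/2] y:[-1,32] z:[-18,4] -> hit [1,4], descend [10, 22]
    N10 x:[1,23/2] y:[21,32] z:[-18,3] -> miss, prune
    N22 x:[3,33/2] y:[-1,16] z:[-14,4] -> hit [3,4], descend [3, 4]
      N3 x:[11,33/2] y:[5,16] z:[-14,-7] -> miss, prune
      N4 x:[3,13/2] y:[-1,3] z:[-2,4] -> hit [3,3] leaf, test {P9@t=3, P18(miss)}
  N25 x:[-3/2,15] y:[-4,30] z:[-1,25] -> hit [-1,15], descend [6, 8]
    N6 x:[-3/2,11] y:[-4,15] z:[0,25] -> hit [0,11], descend [15, 21]
      N15 x:[-3/2,5/2] y:[4,15] z:[0,4] -> miss, prune
      N21 x:[4,11] y:[-4,15] z:[11,25] -> hit [11,11], descend [13, 26]
        N13 x:[17/2,11] y:[-4,1] z:[11,17] -> miss, prune
        N26 x:[4,7] y:[1,15] z:[13,25] -> miss, prune
    N8 x:[3/2,15] y:[14,30] z:[-1,21] -> hit [14,15], descend [2, 19]
      N2 x:[3/2,9/2] y:[14,24] z:[2,17] -> miss, prune
      N19 x:[13/2,15] y:[15,30] z:[-1,21] -> hit [15,15], descend [9, 20]
        N9 x:[25/2,15] y:[24,30] z:[-1,4] -> miss, prune
        N20 x:[13/2,11] y:[15,28] z:[7,21] -> miss, prune

Summary -> nodes [0, 17, 10, 22, 3, 4, 25, 6, 15, 21, 13, 26, 8, 2, 19, 9, 20]; box-tests=17; leaf-entries=1; first=P9

== RESULT ==
17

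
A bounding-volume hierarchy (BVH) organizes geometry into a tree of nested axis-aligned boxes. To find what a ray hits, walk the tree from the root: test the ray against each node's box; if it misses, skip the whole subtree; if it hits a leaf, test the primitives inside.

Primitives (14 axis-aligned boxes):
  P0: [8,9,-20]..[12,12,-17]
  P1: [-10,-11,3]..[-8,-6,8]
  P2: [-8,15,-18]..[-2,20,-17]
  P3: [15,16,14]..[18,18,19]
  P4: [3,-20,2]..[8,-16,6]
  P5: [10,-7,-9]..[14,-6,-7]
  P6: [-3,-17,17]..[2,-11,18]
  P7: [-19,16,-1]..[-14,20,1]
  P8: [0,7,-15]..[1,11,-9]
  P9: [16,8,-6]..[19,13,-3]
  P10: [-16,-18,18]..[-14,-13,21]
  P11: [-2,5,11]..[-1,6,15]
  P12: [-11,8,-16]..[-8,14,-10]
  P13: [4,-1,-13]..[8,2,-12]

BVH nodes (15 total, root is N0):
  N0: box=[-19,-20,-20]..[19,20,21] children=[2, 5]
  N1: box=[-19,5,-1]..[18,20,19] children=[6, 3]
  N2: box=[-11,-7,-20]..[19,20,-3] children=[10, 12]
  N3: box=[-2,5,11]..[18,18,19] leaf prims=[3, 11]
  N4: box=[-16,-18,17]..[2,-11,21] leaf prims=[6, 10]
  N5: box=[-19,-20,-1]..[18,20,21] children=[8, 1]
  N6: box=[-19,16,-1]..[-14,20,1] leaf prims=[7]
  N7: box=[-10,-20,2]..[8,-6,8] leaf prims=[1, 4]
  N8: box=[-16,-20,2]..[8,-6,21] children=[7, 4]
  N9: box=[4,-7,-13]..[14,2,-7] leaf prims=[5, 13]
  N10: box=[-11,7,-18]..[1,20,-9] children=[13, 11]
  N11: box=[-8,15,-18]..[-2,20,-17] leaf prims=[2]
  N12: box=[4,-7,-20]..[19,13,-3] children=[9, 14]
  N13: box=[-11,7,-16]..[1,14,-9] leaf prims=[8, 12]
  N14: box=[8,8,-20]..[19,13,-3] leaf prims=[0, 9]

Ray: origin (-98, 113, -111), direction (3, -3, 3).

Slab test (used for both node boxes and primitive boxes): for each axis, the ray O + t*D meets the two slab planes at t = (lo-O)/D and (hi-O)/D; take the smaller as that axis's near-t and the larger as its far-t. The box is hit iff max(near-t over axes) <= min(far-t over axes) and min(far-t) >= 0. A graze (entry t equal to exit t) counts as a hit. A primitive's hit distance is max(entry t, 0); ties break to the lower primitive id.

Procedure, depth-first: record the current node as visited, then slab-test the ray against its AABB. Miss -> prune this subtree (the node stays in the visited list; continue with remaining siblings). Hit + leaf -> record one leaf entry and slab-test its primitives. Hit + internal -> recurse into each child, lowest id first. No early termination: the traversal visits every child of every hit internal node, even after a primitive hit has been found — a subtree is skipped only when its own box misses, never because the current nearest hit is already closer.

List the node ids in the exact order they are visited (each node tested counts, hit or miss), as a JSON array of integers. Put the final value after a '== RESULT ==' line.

Traverse from the root:
N0 x:[79/3,39] y:[31,133/3] z:[91/3,44] -> hit [31,39], descend [2, 5]
  N2 x:[29,39] y:[31,40] z:[91/3,36] -> hit [31,36], descend [10, 12]
    N10 x:[29,33] y:[31,106/3] z:[31,34] -> hit [31,33], descend [11, 13]
      N11 x:[30,32] y:[31,98/3] z:[31,94/3] -> hit [31,94/3] leaf, test {P2@t=31}
      N13 x:[29,33] y:[33,106/3] z:[95/3,34] -> hit [33,33] leaf, test {P8(miss), P12(miss)}
    N12 x:[34,39] y:[100/3,40] z:[91/3,36] -> hit [34,36], descend [9, 14]
      N9 x:[34,112/3] y:[37,40] z:[98/3,104/3] -> miss, prune
      N14 x:[106/3,39] y:[100/3,35] z:[91/3,36] -> miss, prune
  N5 x:[79/3,116/3] y:[31,133/3] z:[110/3,44] -> hit [110/3,116/3], descend [1, 8]
    N1 x:[79/3,116/3] y:[31,36] z:[110/3,130/3] -> miss, prune
    N8 x:[82/3,106/3] y:[119/3,133/3] z:[113/3,44] -> miss, prune

Visited [0, 2, 10, 11, 13, 12, 9, 14, 5, 1, 8]. Tests: 11 box, 2 leaf. Nearest: P2.

== RESULT ==
[0, 2, 10, 11, 13, 12, 9, 14, 5, 1, 8]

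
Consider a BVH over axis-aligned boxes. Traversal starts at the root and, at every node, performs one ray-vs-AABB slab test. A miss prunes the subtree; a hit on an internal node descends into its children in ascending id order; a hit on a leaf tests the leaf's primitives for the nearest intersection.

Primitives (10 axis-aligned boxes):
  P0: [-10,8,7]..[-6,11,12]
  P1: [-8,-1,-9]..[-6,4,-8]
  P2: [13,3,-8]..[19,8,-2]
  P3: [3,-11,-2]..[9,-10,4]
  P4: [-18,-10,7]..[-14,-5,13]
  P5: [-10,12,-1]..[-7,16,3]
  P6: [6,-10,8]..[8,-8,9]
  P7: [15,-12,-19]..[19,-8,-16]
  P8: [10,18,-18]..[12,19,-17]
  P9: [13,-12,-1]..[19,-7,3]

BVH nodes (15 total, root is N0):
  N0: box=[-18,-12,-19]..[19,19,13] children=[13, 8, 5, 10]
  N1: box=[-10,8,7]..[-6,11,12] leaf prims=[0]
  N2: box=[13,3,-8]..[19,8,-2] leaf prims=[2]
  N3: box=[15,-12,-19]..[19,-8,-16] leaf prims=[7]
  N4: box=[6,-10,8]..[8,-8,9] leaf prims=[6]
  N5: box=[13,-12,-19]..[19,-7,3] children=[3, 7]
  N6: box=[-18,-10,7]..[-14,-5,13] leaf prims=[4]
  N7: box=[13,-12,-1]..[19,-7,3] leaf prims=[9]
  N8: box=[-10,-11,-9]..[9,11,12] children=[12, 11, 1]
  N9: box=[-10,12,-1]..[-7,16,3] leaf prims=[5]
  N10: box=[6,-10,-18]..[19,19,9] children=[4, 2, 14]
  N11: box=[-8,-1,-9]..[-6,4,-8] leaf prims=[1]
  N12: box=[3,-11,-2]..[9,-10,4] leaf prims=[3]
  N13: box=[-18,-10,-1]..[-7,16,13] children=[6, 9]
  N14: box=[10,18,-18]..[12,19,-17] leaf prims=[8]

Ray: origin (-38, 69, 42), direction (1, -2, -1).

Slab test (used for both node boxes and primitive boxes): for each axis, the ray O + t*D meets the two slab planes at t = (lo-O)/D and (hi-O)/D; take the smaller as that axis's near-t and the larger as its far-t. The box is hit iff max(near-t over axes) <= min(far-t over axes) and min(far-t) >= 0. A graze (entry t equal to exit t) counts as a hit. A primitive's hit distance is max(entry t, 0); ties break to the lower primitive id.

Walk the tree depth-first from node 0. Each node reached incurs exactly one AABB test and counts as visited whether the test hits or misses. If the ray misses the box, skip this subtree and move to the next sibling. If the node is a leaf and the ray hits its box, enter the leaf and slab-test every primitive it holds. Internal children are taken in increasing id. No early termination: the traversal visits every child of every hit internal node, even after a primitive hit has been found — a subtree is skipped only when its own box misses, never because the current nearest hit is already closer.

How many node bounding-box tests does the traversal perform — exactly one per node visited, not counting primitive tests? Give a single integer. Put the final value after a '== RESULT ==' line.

Trace the traversal:
N0 x:[20,57] y:[25,81/2] z:[29,61] -> hit [29,81/2], descend [5, 8, 10, 13]
  N5 x:[51,57] y:[38,81/2] z:[39,61] -> miss, prune
  N8 x:[28,47] y:[29,40] z:[30,51] -> hit [30,40], descend [1, 11, 12]
    N1 x:[28,32] y:[29,61/2] z:[30,35] -> hit [30,61/2] leaf, test {P0@t=30}
    N11 x:[30,32] y:[65/2,35] z:[50,51] -> miss, prune
    N12 x:[41,47] y:[79/2,40] z:[38,44] -> miss, prune
  N10 x:[44,57] y:[25,79/2] z:[33,60] -> miss, prune
  N13 x:[20,31] y:[53/2,79/2] z:[29,43] -> hit [29,31], descend [6, 9]
    N6 x:[20,24] y:[37,79/2] z:[29,35] -> miss, prune
    N9 x:[28,31] y:[53/2,57/2] z:[39,43] -> miss, prune

Summary -> nodes [0, 5, 8, 1, 11, 12, 10, 13, 6, 9]; box-tests=10; leaf-entries=1; first=P0

== RESULT ==
10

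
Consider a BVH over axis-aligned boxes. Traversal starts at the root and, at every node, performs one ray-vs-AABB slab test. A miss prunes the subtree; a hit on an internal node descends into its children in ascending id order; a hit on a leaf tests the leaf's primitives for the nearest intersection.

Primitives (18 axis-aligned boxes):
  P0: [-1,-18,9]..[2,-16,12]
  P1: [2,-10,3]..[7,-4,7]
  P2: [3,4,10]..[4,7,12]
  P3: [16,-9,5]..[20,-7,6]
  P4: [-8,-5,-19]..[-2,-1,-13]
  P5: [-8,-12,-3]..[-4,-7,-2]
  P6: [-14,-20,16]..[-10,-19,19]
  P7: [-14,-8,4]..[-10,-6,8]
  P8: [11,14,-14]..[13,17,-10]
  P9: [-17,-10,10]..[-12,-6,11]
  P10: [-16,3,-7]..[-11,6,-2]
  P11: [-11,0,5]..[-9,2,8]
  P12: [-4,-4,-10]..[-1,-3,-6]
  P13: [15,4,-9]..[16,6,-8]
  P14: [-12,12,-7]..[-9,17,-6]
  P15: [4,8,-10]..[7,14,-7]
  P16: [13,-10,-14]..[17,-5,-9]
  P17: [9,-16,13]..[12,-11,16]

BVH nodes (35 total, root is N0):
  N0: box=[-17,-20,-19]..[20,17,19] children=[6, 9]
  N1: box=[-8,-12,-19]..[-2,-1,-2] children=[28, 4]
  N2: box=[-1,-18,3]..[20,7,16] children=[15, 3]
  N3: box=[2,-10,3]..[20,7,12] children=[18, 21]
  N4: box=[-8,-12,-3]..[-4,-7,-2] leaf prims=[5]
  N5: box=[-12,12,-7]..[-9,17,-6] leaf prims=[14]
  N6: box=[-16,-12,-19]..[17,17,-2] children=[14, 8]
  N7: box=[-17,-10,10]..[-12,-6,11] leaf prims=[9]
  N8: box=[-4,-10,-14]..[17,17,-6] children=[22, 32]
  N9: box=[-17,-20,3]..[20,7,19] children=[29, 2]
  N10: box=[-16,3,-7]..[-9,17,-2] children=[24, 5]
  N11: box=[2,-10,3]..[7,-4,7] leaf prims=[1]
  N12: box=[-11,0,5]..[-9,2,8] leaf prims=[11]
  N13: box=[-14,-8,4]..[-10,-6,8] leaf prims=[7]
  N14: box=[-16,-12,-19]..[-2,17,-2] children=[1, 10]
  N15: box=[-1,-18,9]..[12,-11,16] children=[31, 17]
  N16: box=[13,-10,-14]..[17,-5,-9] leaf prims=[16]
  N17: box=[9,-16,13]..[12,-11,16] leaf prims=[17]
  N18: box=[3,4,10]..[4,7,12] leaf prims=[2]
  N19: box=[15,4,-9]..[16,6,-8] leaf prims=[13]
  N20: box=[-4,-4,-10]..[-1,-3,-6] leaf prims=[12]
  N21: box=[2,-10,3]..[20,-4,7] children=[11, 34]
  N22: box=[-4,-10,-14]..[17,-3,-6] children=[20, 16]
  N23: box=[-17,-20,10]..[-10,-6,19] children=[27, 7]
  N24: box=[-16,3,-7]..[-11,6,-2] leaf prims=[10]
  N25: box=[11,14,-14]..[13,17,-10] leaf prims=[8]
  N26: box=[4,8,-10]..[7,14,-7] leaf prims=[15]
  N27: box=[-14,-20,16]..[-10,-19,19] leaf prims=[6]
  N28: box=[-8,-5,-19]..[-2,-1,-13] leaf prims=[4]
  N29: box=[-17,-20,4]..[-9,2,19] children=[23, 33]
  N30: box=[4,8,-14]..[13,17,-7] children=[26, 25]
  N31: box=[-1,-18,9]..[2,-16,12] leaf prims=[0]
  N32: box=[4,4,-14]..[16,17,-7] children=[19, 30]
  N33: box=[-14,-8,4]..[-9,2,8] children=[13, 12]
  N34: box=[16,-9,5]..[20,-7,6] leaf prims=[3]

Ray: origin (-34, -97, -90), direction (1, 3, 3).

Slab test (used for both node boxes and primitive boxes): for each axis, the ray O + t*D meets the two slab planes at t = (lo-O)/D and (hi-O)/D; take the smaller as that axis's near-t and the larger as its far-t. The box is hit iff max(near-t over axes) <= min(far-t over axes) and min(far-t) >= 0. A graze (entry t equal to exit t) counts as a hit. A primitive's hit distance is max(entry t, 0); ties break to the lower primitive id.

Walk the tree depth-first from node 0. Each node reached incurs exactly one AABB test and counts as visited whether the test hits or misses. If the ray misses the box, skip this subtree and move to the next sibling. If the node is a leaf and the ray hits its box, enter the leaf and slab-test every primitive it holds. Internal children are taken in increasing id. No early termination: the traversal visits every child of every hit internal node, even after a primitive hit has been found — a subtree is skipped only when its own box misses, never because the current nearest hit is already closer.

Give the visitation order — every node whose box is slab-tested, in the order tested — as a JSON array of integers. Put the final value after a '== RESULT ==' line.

Traverse from the root:
N0 x:[17,54] y:[77/3,38] z:[71/3,109/3] -> hit [77/3,109/3], descend [6, 9]
  N6 x:[18,51] y:[85/3,38] z:[71/3,88/3] -> hit [85/3,88/3], descend [8, 14]
    N8 x:[30,51] y:[29,38] z:[76/3,28] -> miss, prune
    N14 x:[18,32] y:[85/3,38] z:[71/3,88/3] -> hit [85/3,88/3], descend [1, 10]
      N1 x:[26,32] y:[85/3,32] z:[71/3,88/3] -> hit [85/3,88/3], descend [4, 28]
        N4 x:[26,30] y:[85/3,30] z:[29,88/3] -> hit [29,88/3] leaf, test {P5@t=29}
        N28 x:[26,32] y:[92/3,32] z:[71/3,77/3] -> miss, prune
      N10 x:[18,25] y:[100/3,38] z:[83/3,88/3] -> miss, prune
  N9 x:[17,54] y:[77/3,104/3] z:[31,109/3] -> hit [31,104/3], descend [2, 29]
    N2 x:[33,54] y:[79/3,104/3] z:[31,106/3] -> hit [33,104/3], descend [3, 15]
      N3 x:[36,54] y:[29,104/3] z:[31,34] -> miss, prune
      N15 x:[33,46] y:[79/3,86/3] z:[33,106/3] -> miss, prune
    N29 x:[17,25] y:[77/3,33] z:[94/3,109/3] -> miss, prune

Summary -> nodes [0, 6, 8, 14, 1, 4, 28, 10, 9, 2, 3, 15, 29]; box-tests=13; leaf-entries=1; first=P5

== RESULT ==
[0, 6, 8, 14, 1, 4, 28, 10, 9, 2, 3, 15, 29]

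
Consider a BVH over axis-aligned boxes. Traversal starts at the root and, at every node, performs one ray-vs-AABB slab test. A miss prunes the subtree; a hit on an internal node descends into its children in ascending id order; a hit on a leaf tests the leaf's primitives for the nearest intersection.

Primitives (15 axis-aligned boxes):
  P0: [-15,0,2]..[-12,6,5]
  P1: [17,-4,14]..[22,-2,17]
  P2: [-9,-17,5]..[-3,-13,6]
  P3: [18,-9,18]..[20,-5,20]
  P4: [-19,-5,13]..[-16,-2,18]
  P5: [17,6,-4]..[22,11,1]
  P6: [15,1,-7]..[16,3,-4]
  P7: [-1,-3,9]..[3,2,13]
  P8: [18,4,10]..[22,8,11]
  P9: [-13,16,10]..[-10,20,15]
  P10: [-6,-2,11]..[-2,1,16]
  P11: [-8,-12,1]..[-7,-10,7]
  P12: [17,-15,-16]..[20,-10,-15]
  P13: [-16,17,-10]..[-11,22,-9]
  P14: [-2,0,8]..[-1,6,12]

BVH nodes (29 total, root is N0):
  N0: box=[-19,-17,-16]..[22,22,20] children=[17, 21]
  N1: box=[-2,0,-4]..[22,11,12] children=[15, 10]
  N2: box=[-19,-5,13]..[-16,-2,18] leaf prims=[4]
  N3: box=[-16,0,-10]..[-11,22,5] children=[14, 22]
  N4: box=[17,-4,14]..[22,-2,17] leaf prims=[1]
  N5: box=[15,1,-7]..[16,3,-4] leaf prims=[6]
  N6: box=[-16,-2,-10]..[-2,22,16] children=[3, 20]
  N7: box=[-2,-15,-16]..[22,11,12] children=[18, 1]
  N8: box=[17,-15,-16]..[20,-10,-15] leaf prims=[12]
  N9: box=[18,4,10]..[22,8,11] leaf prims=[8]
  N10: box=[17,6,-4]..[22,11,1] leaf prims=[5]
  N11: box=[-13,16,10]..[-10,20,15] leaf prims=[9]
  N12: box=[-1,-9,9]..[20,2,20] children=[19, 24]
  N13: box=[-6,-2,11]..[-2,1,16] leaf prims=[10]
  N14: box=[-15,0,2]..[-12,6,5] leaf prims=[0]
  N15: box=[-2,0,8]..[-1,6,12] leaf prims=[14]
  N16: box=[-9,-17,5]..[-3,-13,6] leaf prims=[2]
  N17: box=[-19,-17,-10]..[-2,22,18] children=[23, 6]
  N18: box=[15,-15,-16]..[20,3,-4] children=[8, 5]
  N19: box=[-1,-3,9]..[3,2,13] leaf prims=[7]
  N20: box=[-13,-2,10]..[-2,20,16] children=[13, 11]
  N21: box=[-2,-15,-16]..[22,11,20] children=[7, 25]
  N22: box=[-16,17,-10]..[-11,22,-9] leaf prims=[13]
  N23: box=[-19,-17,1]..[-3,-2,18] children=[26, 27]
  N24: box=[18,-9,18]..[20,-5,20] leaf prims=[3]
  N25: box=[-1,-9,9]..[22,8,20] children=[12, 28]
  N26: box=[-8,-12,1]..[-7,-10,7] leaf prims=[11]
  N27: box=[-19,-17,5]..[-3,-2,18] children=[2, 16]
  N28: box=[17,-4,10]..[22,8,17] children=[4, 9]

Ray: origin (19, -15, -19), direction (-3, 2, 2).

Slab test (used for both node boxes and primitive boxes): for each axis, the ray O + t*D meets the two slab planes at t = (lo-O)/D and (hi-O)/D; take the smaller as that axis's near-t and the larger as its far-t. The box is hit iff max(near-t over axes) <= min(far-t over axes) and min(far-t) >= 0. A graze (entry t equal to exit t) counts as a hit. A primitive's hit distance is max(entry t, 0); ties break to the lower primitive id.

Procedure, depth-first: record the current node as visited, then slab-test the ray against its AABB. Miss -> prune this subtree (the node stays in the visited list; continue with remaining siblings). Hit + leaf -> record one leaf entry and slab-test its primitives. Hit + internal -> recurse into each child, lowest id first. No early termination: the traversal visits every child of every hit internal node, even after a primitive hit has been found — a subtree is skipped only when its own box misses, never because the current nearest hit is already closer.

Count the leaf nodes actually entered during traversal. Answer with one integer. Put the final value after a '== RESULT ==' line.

Traverse from the root:
N0 x:[-1,38/3] y:[-1,37/2] z:[3/2,39/2] -> hit [3/2,38/3], descend [17, 21]
  N17 x:[7,38/3] y:[-1,37/2] z:[9/2,37/2] -> hit [7,38/3], descend [6, 23]
    N6 x:[7,35/3] y:[13/2,37/2] z:[9/2,35/2] -> hit [7,35/3], descend [3, 20]
      N3 x:[10,35/3] y:[15/2,37/2] z:[9/2,12] -> hit [10,35/3], descend [14, 22]
        N14 x:[31/3,34/3] y:[15/2,21/2] z:[21/2,12] -> hit [21/2,21/2] leaf, test {P0@t=21/2}
        N22 x:[10,35/3] y:[16,37/2] z:[9/2,5] -> miss, prune
      N20 x:[7,32/3] y:[13/2,35/2] z:[29/2,35/2] -> miss, prune
    N23 x:[22/3,38/3] y:[-1,13/2] z:[10,37/2] -> miss, prune
  N21 x:[-1,7] y:[0,13] z:[3/2,39/2] -> hit [3/2,7], descend [7, 25]
    N7 x:[-1,7] y:[0,13] z:[3/2,31/2] -> hit [3/2,7], descend [1, 18]
      N1 x:[-1,7] y:[15/2,13] z:[15/2,31/2] -> miss, prune
      N18 x:[-1/3,4/3] y:[0,9] z:[3/2,15/2] -> miss, prune
    N25 x:[-1,20/3] y:[3,23/2] z:[14,39/2] -> miss, prune

order=[0, 17, 6, 3, 14, 22, 20, 23, 21, 7, 1, 18, 25]  |boxes|=13  |leaves|=1  hit=P0

== RESULT ==
1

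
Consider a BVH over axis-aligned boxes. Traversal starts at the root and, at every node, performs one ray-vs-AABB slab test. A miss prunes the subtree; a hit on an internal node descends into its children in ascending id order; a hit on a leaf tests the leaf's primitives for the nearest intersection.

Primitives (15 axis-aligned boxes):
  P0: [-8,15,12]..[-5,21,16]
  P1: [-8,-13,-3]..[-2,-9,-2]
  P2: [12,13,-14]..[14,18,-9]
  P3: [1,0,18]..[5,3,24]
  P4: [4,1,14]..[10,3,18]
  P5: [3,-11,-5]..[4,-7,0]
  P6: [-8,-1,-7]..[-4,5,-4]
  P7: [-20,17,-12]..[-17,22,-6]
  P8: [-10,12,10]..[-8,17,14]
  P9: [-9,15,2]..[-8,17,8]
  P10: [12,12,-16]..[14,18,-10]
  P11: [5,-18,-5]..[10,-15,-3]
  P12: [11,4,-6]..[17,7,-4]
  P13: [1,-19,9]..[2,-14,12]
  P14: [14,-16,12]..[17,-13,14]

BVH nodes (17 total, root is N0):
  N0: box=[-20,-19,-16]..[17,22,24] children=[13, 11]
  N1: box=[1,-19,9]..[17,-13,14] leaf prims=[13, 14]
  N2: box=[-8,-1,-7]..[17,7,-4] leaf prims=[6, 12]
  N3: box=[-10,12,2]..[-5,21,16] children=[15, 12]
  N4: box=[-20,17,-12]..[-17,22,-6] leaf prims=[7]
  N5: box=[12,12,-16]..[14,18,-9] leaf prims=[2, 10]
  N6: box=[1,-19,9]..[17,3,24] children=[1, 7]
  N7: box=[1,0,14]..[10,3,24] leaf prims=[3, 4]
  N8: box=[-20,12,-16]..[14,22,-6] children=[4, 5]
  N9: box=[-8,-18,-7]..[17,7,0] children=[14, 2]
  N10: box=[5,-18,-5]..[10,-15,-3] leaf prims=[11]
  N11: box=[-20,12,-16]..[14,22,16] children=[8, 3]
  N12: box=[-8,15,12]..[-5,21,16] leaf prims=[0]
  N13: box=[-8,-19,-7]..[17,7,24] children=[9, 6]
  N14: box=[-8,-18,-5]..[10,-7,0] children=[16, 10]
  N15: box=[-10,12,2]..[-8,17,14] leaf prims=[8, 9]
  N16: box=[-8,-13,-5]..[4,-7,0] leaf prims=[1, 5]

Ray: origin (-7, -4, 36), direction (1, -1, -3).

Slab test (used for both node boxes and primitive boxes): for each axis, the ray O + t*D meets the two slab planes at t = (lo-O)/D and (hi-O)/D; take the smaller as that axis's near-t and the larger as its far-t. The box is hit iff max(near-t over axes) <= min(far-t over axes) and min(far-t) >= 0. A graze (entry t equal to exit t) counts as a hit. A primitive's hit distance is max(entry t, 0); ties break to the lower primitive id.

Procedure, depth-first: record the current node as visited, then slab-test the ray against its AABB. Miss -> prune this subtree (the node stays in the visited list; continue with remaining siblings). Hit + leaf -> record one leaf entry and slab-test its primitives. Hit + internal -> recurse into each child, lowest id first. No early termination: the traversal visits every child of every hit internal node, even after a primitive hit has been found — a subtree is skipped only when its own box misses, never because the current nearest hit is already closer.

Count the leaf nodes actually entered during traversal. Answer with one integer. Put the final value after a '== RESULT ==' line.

Traverse from the root:
N0 x:[-13,24] y:[-26,15] z:[4,52/3] -> hit [4,15], descend [11, 13]
  N11 x:[-13,21] y:[-26,-16] z:[20/3,52/3] -> miss, prune
  N13 x:[-1,24] y:[-11,15] z:[4,43/3] -> hit [4,43/3], descend [6, 9]
    N6 x:[8,24] y:[-7,15] z:[4,9] -> hit [8,9], descend [1, 7]
      N1 x:[8,24] y:[9,15] z:[22/3,9] -> hit [9,9] leaf, test {P13(miss), P14(miss)}
      N7 x:[8,17] y:[-7,-4] z:[4,22/3] -> miss, prune
    N9 x:[-1,24] y:[-11,14] z:[12,43/3] -> hit [12,14], descend [2, 14]
      N2 x:[-1,24] y:[-11,-3] z:[40/3,43/3] -> miss, prune
      N14 x:[-1,17] y:[3,14] z:[12,41/3] -> hit [12,41/3], descend [10, 16]
        N10 x:[12,17] y:[11,14] z:[13,41/3] -> hit [13,41/3] leaf, test {P11@t=13}
        N16 x:[-1,11] y:[3,9] z:[12,41/3] -> miss, prune

11 AABB tests over nodes [0, 11, 13, 6, 1, 7, 9, 2, 14, 10, 16]; 2 leaves entered; closest P11.

== RESULT ==
2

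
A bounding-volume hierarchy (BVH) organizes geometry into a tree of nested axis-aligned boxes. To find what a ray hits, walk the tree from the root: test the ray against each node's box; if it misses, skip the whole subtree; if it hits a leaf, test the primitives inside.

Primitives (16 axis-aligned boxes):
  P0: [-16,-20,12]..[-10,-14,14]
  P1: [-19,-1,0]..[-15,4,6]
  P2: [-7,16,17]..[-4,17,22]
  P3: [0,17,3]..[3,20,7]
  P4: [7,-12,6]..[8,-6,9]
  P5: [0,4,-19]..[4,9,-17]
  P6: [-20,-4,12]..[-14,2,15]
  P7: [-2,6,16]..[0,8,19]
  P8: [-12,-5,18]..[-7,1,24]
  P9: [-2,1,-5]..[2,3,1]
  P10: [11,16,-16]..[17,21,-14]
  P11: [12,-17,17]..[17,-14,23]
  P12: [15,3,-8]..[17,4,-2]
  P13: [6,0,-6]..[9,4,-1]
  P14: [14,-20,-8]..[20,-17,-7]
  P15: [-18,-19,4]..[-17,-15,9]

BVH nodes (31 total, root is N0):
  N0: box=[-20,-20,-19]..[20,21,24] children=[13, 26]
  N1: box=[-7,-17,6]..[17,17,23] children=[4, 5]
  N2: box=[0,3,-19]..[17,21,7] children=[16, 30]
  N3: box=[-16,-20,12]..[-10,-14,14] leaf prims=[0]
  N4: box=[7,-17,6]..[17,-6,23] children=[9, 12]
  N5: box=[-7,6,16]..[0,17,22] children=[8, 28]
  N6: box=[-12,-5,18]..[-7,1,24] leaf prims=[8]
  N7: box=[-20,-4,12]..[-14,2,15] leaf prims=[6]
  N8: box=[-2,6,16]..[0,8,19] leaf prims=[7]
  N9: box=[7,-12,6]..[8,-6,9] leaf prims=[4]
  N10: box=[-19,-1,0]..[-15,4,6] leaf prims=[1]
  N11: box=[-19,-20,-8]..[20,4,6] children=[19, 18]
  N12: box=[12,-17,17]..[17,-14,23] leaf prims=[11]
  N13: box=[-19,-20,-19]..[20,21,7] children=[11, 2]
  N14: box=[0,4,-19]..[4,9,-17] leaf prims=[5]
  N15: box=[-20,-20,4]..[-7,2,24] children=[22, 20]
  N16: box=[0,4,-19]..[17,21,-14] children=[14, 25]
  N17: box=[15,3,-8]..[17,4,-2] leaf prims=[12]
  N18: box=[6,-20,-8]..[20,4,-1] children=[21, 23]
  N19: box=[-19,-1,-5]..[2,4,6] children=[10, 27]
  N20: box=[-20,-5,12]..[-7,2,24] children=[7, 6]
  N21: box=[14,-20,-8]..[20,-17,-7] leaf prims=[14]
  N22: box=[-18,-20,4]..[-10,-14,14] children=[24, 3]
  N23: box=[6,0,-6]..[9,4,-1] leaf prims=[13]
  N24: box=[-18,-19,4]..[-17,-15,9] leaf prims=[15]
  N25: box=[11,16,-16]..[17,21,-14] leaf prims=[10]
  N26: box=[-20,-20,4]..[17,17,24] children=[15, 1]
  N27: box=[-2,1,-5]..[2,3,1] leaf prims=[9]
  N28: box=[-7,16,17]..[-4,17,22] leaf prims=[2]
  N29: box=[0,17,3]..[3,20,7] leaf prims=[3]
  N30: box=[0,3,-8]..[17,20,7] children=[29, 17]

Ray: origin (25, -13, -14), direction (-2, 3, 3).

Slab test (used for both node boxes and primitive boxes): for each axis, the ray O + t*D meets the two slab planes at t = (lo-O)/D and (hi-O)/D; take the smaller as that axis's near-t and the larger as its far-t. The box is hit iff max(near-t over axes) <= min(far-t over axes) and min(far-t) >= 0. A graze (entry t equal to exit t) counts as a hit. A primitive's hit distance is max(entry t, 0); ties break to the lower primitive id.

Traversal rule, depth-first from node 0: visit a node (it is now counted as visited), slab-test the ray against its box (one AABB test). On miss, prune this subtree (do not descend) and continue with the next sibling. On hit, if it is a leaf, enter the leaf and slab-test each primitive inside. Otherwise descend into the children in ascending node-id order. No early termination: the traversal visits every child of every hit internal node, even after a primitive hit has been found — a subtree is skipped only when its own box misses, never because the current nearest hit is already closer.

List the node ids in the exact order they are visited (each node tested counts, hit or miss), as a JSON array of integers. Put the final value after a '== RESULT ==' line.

Traverse from the root:
N0 x:[5/2,45/2] y:[-7/3,34/3] z:[-5/3,38/3] -> hit [5/2,34/3], descend [13, 26]
  N13 x:[5/2,22] y:[-7/3,34/3] z:[-5/3,7] -> hit [5/2,7], descend [2, 11]
    N2 x:[4,25/2] y:[16/3,34/3] z:[-5/3,7] -> hit [16/3,7], descend [16, 30]
      N16 x:[4,25/2] y:[17/3,34/3] z:[-5/3,0] -> miss, prune
      N30 x:[4,25/2] y:[16/3,11] z:[2,7] -> hit [16/3,7], descend [17, 29]
        N17 x:[4,5] y:[16/3,17/3] z:[2,4] -> miss, prune
        N29 x:[11,25/2] y:[10,11] z:[17/3,7] -> miss, prune
    N11 x:[5/2,22] y:[-7/3,17/3] z:[2,20/3] -> hit [5/2,17/3], descend [18, 19]
      N18 x:[5/2,19/2] y:[-7/3,17/3] z:[2,13/3] -> hit [5/2,13/3], descend [21, 23]
        N21 x:[5/2,11/2] y:[-7/3,-4/3] z:[2,7/3] -> miss, prune
        N23 x:[8,19/2] y:[13/3,17/3] z:[8/3,13/3] -> miss, prune
      N19 x:[23/2,22] y:[4,17/3] z:[3,20/3] -> miss, prune
  N26 x:[4,45/2] y:[-7/3,10] z:[6,38/3] -> hit [6,10], descend [1, 15]
    N1 x:[4,16] y:[-4/3,10] z:[20/3,37/3] -> hit [20/3,10], descend [4, 5]
      N4 x:[4,9] y:[-4/3,7/3] z:[20/3,37/3] -> miss, prune
      N5 x:[25/2,16] y:[19/3,10] z:[10,12] -> miss, prune
    N15 x:[16,45/2] y:[-7/3,5] z:[6,38/3] -> miss, prune

17 AABB tests over nodes [0, 13, 2, 16, 30, 17, 29, 11, 18, 21, 23, 19, 26, 1, 4, 5, 15]; 0 leaves entered; closest miss.

== RESULT ==
[0, 13, 2, 16, 30, 17, 29, 11, 18, 21, 23, 19, 26, 1, 4, 5, 15]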